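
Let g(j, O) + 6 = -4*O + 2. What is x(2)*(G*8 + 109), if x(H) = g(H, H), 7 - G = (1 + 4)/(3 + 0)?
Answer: -1820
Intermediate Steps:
G = 16/3 (G = 7 - (1 + 4)/(3 + 0) = 7 - 5/3 = 16/3 ≈ 5.3333)
g(j, O) = -4 - 4*O (g(j, O) = -6 + (-4*O + 2) = -6 + (2 - 4*O) = -4 - 4*O)
x(H) = -4 - 4*H
x(2)*(G*8 + 109) = (-4 - 4*2)*((16/3)*8 + 109) = (-4 - 8)*(128/3 + 109) = -12*455/3 = -1820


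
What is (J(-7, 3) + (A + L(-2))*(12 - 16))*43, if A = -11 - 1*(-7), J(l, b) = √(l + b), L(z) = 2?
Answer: 344 + 86*I ≈ 344.0 + 86.0*I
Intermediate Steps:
J(l, b) = √(b + l)
A = -4 (A = -11 + 7 = -4)
(J(-7, 3) + (A + L(-2))*(12 - 16))*43 = (√(3 - 7) + (-4 + 2)*(12 - 16))*43 = (√(-4) - 2*(-4))*43 = (2*I + 8)*43 = (8 + 2*I)*43 = 344 + 86*I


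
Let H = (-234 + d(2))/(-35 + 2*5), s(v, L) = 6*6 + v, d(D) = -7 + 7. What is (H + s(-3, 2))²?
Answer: 1121481/625 ≈ 1794.4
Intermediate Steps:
d(D) = 0
s(v, L) = 36 + v
H = 234/25 (H = (-234 + 0)/(-35 + 2*5) = -234/(-35 + 10) = -234/(-25) = -234*(-1/25) = 234/25 ≈ 9.3600)
(H + s(-3, 2))² = (234/25 + (36 - 3))² = (234/25 + 33)² = (1059/25)² = 1121481/625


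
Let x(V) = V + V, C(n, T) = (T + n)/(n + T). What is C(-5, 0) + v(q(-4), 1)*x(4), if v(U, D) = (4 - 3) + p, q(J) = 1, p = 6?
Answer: 57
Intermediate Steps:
C(n, T) = 1 (C(n, T) = (T + n)/(T + n) = 1)
v(U, D) = 7 (v(U, D) = (4 - 3) + 6 = 1 + 6 = 7)
x(V) = 2*V
C(-5, 0) + v(q(-4), 1)*x(4) = 1 + 7*(2*4) = 1 + 7*8 = 1 + 56 = 57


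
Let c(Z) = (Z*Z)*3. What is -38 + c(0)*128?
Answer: -38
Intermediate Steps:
c(Z) = 3*Z² (c(Z) = Z²*3 = 3*Z²)
-38 + c(0)*128 = -38 + (3*0²)*128 = -38 + (3*0)*128 = -38 + 0*128 = -38 + 0 = -38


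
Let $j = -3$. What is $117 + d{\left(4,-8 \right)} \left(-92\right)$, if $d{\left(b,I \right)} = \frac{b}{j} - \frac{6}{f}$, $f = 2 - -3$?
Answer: $\frac{5251}{15} \approx 350.07$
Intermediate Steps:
$f = 5$ ($f = 2 + 3 = 5$)
$d{\left(b,I \right)} = - \frac{6}{5} - \frac{b}{3}$ ($d{\left(b,I \right)} = \frac{b}{-3} - \frac{6}{5} = b \left(- \frac{1}{3}\right) - \frac{6}{5} = - \frac{b}{3} - \frac{6}{5} = - \frac{6}{5} - \frac{b}{3}$)
$117 + d{\left(4,-8 \right)} \left(-92\right) = 117 + \left(- \frac{6}{5} - \frac{4}{3}\right) \left(-92\right) = 117 - - \frac{3496}{15} = 117 + \frac{3496}{15} = \frac{5251}{15}$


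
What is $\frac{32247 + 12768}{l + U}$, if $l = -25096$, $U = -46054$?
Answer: $- \frac{9003}{14230} \approx -0.63268$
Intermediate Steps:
$\frac{32247 + 12768}{l + U} = \frac{32247 + 12768}{-25096 - 46054} = \frac{45015}{-71150} = 45015 \left(- \frac{1}{71150}\right) = - \frac{9003}{14230}$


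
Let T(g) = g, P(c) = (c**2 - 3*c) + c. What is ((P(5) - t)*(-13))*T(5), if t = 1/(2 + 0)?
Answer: -1885/2 ≈ -942.50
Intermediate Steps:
P(c) = c**2 - 2*c
t = 1/2 ≈ 0.50000
((P(5) - t)*(-13))*T(5) = ((5*(-2 + 5) - 1*1/2)*(-13))*5 = ((5*3 - 1/2)*(-13))*5 = ((15 - 1/2)*(-13))*5 = ((29/2)*(-13))*5 = -377/2*5 = -1885/2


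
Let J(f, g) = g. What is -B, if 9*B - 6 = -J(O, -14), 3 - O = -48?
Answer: -20/9 ≈ -2.2222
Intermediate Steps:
O = 51 (O = 3 - 1*(-48) = 3 + 48 = 51)
B = 20/9 (B = ⅔ + (-1*(-14))/9 = ⅔ + (⅑)*14 = ⅔ + 14/9 = 20/9 ≈ 2.2222)
-B = -1*20/9 = -20/9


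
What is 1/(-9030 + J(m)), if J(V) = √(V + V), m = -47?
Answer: -4515/40770497 - I*√94/81540994 ≈ -0.00011074 - 1.189e-7*I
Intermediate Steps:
J(V) = √2*√V (J(V) = √(2*V) = √2*√V)
1/(-9030 + J(m)) = 1/(-9030 + √2*√(-47)) = 1/(-9030 + √2*(I*√47)) = 1/(-9030 + I*√94)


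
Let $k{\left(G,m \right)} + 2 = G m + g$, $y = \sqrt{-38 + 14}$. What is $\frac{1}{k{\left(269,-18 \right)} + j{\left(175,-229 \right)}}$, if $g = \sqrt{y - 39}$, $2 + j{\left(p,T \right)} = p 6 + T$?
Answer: $- \frac{1}{4025 - \sqrt{-39 + 2 i \sqrt{6}}} \approx -0.00024847 - 3.8631 \cdot 10^{-7} i$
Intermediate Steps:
$j{\left(p,T \right)} = -2 + T + 6 p$ ($j{\left(p,T \right)} = -2 + \left(p 6 + T\right) = -2 + \left(6 p + T\right) = -2 + \left(T + 6 p\right) = -2 + T + 6 p$)
$y = 2 i \sqrt{6}$ ($y = \sqrt{-24} = 2 i \sqrt{6} \approx 4.899 i$)
$g = \sqrt{-39 + 2 i \sqrt{6}}$ ($g = \sqrt{2 i \sqrt{6} - 39} = \sqrt{-39 + 2 i \sqrt{6}} \approx 0.39146 + 6.2573 i$)
$k{\left(G,m \right)} = -2 + \sqrt{-39 + 2 i \sqrt{6}} + G m$ ($k{\left(G,m \right)} = -2 + \left(G m + \sqrt{-39 + 2 i \sqrt{6}}\right) = -2 + \left(\sqrt{-39 + 2 i \sqrt{6}} + G m\right) = -2 + \sqrt{-39 + 2 i \sqrt{6}} + G m$)
$\frac{1}{k{\left(269,-18 \right)} + j{\left(175,-229 \right)}} = \frac{1}{\left(-2 + \sqrt{-39 + 2 i \sqrt{6}} + 269 \left(-18\right)\right) - -819} = \frac{1}{\left(-2 + \sqrt{-39 + 2 i \sqrt{6}} - 4842\right) - -819} = \frac{1}{\left(-4844 + \sqrt{-39 + 2 i \sqrt{6}}\right) + 819} = \frac{1}{-4025 + \sqrt{-39 + 2 i \sqrt{6}}}$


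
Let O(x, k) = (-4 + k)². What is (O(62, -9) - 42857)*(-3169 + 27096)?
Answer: -1021395776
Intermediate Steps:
(O(62, -9) - 42857)*(-3169 + 27096) = ((-4 - 9)² - 42857)*(-3169 + 27096) = ((-13)² - 42857)*23927 = (169 - 42857)*23927 = -42688*23927 = -1021395776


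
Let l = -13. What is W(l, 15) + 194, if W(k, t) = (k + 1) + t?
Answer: 197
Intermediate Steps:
W(k, t) = 1 + k + t (W(k, t) = (1 + k) + t = 1 + k + t)
W(l, 15) + 194 = (1 - 13 + 15) + 194 = 3 + 194 = 197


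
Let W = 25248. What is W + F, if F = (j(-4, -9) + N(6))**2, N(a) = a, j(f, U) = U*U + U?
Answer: 31332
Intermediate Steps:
j(f, U) = U + U**2 (j(f, U) = U**2 + U = U + U**2)
F = 6084 (F = (-9*(1 - 9) + 6)**2 = (-9*(-8) + 6)**2 = (72 + 6)**2 = 78**2 = 6084)
W + F = 25248 + 6084 = 31332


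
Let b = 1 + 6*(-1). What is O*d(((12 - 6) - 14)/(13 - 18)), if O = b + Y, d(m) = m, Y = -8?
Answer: -104/5 ≈ -20.800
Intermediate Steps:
b = -5 (b = 1 - 6 = -5)
O = -13 (O = -5 - 8 = -13)
O*d(((12 - 6) - 14)/(13 - 18)) = -13*((12 - 6) - 14)/(13 - 18) = -13*(6 - 14)/(-5) = -(-104)*(-1)/5 = -13*8/5 = -104/5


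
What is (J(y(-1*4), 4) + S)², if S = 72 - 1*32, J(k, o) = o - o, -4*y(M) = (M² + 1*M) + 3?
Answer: 1600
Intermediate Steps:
y(M) = -¾ - M/4 - M²/4 (y(M) = -((M² + 1*M) + 3)/4 = -((M² + M) + 3)/4 = -((M + M²) + 3)/4 = -(3 + M + M²)/4 = -¾ - M/4 - M²/4)
J(k, o) = 0
S = 40 (S = 72 - 32 = 40)
(J(y(-1*4), 4) + S)² = (0 + 40)² = 40² = 1600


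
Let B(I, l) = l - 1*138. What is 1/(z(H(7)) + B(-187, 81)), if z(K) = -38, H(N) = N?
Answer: -1/95 ≈ -0.010526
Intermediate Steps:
B(I, l) = -138 + l (B(I, l) = l - 138 = -138 + l)
1/(z(H(7)) + B(-187, 81)) = 1/(-38 + (-138 + 81)) = 1/(-38 - 57) = 1/(-95) = -1/95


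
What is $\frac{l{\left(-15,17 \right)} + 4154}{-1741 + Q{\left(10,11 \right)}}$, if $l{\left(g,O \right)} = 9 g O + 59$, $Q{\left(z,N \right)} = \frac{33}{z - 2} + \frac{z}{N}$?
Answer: $- \frac{168784}{152765} \approx -1.1049$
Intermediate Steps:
$Q{\left(z,N \right)} = \frac{33}{-2 + z} + \frac{z}{N}$
$l{\left(g,O \right)} = 59 + 9 O g$ ($l{\left(g,O \right)} = 9 O g + 59 = 59 + 9 O g$)
$\frac{l{\left(-15,17 \right)} + 4154}{-1741 + Q{\left(10,11 \right)}} = \frac{\left(59 + 9 \cdot 17 \left(-15\right)\right) + 4154}{-1741 + \frac{10^{2} - 20 + 33 \cdot 11}{11 \left(-2 + 10\right)}} = \frac{\left(59 - 2295\right) + 4154}{-1741 + \frac{100 - 20 + 363}{11 \cdot 8}} = \frac{-2236 + 4154}{-1741 + \frac{1}{11} \cdot \frac{1}{8} \cdot 443} = \frac{1918}{-1741 + \frac{443}{88}} = \frac{1918}{- \frac{152765}{88}} = 1918 \left(- \frac{88}{152765}\right) = - \frac{168784}{152765}$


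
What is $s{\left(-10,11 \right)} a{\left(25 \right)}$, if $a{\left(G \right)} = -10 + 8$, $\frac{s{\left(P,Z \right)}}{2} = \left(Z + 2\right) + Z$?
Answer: $-96$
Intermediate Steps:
$s{\left(P,Z \right)} = 4 + 4 Z$ ($s{\left(P,Z \right)} = 2 \left(\left(Z + 2\right) + Z\right) = 2 \left(\left(2 + Z\right) + Z\right) = 2 \left(2 + 2 Z\right) = 4 + 4 Z$)
$a{\left(G \right)} = -2$
$s{\left(-10,11 \right)} a{\left(25 \right)} = \left(4 + 4 \cdot 11\right) \left(-2\right) = \left(4 + 44\right) \left(-2\right) = 48 \left(-2\right) = -96$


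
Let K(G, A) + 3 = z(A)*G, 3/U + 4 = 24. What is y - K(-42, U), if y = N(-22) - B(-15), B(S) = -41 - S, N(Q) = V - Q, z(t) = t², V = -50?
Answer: 389/200 ≈ 1.9450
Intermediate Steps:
U = 3/20 (U = 3/(-4 + 24) = 3/20 ≈ 0.15000)
N(Q) = -50 - Q
K(G, A) = -3 + G*A² (K(G, A) = -3 + A²*G = -3 + G*A²)
y = -2 (y = (-50 - 1*(-22)) - (-41 - 1*(-15)) = (-50 + 22) - (-41 + 15) = -28 - 1*(-26) = -28 + 26 = -2)
y - K(-42, U) = -2 - (-3 - 42*(3/20)²) = -2 - (-3 - 42*9/400) = -2 - (-3 - 189/200) = -2 - 1*(-789/200) = -2 + 789/200 = 389/200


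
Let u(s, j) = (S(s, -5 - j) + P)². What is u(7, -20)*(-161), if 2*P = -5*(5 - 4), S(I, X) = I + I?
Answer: -85169/4 ≈ -21292.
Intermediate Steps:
S(I, X) = 2*I
P = -5/2 (P = (-5*(5 - 4))/2 = (-5*1)/2 = (½)*(-5) = -5/2 ≈ -2.5000)
u(s, j) = (-5/2 + 2*s)² (u(s, j) = (2*s - 5/2)² = (-5/2 + 2*s)²)
u(7, -20)*(-161) = ((-5 + 4*7)²/4)*(-161) = ((-5 + 28)²/4)*(-161) = ((¼)*23²)*(-161) = ((¼)*529)*(-161) = (529/4)*(-161) = -85169/4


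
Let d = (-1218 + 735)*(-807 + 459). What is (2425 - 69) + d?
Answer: 170440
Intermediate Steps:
d = 168084 (d = -483*(-348) = 168084)
(2425 - 69) + d = (2425 - 69) + 168084 = 2356 + 168084 = 170440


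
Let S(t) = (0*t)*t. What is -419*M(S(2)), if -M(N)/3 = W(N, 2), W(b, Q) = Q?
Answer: 2514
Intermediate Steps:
S(t) = 0 (S(t) = 0*t = 0)
M(N) = -6 (M(N) = -3*2 = -6)
-419*M(S(2)) = -419*(-6) = 2514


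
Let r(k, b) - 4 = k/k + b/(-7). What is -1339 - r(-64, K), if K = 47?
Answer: -9361/7 ≈ -1337.3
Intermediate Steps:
r(k, b) = 5 - b/7 (r(k, b) = 4 + (k/k + b/(-7)) = 4 + (1 + b*(-1/7)) = 4 + (1 - b/7) = 5 - b/7)
-1339 - r(-64, K) = -1339 - (5 - 1/7*47) = -1339 - (5 - 47/7) = -1339 - 1*(-12/7) = -1339 + 12/7 = -9361/7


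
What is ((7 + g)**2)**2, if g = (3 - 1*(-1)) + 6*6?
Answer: 4879681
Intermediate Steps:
g = 40 (g = (3 + 1) + 36 = 4 + 36 = 40)
((7 + g)**2)**2 = ((7 + 40)**2)**2 = (47**2)**2 = 2209**2 = 4879681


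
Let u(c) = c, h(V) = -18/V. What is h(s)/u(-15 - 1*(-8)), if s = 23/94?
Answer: 1692/161 ≈ 10.509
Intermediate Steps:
s = 23/94 (s = 23*(1/94) = 23/94 ≈ 0.24468)
h(s)/u(-15 - 1*(-8)) = (-18/23/94)/(-15 - 1*(-8)) = (-18*94/23)/(-15 + 8) = -1692/23/(-7) = -1692/23*(-1/7) = 1692/161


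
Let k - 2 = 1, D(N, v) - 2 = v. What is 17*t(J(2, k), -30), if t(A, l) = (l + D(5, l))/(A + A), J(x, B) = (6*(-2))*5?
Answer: 493/60 ≈ 8.2167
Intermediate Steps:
D(N, v) = 2 + v
k = 3 (k = 2 + 1 = 3)
J(x, B) = -60 (J(x, B) = -12*5 = -60)
t(A, l) = (2 + 2*l)/(2*A) (t(A, l) = (l + (2 + l))/(A + A) = (2 + 2*l)/((2*A)) = (2 + 2*l)*(1/(2*A)) = (2 + 2*l)/(2*A))
17*t(J(2, k), -30) = 17*((1 - 30)/(-60)) = 17*(-1/60*(-29)) = 17*(29/60) = 493/60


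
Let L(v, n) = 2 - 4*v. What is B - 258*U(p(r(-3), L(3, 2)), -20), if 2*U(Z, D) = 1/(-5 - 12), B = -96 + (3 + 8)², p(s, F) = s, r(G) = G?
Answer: 554/17 ≈ 32.588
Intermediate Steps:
B = 25 (B = -96 + 11² = -96 + 121 = 25)
U(Z, D) = -1/34 (U(Z, D) = 1/(2*(-5 - 12)) = (½)/(-17) = (½)*(-1/17) = -1/34)
B - 258*U(p(r(-3), L(3, 2)), -20) = 25 - 258*(-1/34) = 25 + 129/17 = 554/17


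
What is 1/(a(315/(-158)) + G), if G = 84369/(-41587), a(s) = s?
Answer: -6570746/26430207 ≈ -0.24861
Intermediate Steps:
G = -84369/41587 (G = 84369*(-1/41587) = -84369/41587 ≈ -2.0287)
1/(a(315/(-158)) + G) = 1/(315/(-158) - 84369/41587) = 1/(315*(-1/158) - 84369/41587) = 1/(-315/158 - 84369/41587) = 1/(-26430207/6570746) = -6570746/26430207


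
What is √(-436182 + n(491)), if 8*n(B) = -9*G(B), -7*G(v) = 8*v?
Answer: I*√21341985/7 ≈ 659.96*I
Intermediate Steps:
G(v) = -8*v/7
n(B) = 9*B/7 (n(B) = (-(-72)*B/7)/8 = (72*B/7)/8 = 9*B/7)
√(-436182 + n(491)) = √(-436182 + (9/7)*491) = √(-436182 + 4419/7) = √(-3048855/7) = I*√21341985/7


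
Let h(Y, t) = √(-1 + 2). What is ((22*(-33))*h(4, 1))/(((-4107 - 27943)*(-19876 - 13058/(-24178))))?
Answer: -4388307/3850397820875 ≈ -1.1397e-6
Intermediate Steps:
h(Y, t) = 1 (h(Y, t) = √1 = 1)
((22*(-33))*h(4, 1))/(((-4107 - 27943)*(-19876 - 13058/(-24178)))) = ((22*(-33))*1)/(((-4107 - 27943)*(-19876 - 13058/(-24178)))) = (-726*1)/((-32050*(-19876 - 13058*(-1/24178)))) = -726*(-1/(32050*(-19876 + 6529/12089))) = -726/((-32050*(-240274435/12089))) = -726/7700795641750/12089 = -726*12089/7700795641750 = -4388307/3850397820875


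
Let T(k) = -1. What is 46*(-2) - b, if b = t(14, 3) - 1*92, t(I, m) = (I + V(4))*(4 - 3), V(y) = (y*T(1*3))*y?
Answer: 2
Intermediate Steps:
V(y) = -y² (V(y) = (y*(-1))*y = (-y)*y = -y²)
t(I, m) = -16 + I (t(I, m) = (I - 1*4²)*(4 - 3) = (I - 1*16)*1 = (I - 16)*1 = (-16 + I)*1 = -16 + I)
b = -94 (b = (-16 + 14) - 1*92 = -2 - 92 = -94)
46*(-2) - b = 46*(-2) - 1*(-94) = -92 + 94 = 2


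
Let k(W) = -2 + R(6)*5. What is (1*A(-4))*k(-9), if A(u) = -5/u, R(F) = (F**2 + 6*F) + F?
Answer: 485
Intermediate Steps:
R(F) = F**2 + 7*F
k(W) = 388 (k(W) = -2 + (6*(7 + 6))*5 = -2 + (6*13)*5 = -2 + 78*5 = -2 + 390 = 388)
(1*A(-4))*k(-9) = (1*(-5/(-4)))*388 = (1*(-5*(-1/4)))*388 = (1*(5/4))*388 = (5/4)*388 = 485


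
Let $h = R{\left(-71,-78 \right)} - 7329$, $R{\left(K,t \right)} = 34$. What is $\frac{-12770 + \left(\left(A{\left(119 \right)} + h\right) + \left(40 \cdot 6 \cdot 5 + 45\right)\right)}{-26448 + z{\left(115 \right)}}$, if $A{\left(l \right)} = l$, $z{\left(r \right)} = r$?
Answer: $\frac{18701}{26333} \approx 0.71017$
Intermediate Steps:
$h = -7295$ ($h = 34 - 7329 = -7295$)
$\frac{-12770 + \left(\left(A{\left(119 \right)} + h\right) + \left(40 \cdot 6 \cdot 5 + 45\right)\right)}{-26448 + z{\left(115 \right)}} = \frac{-12770 + \left(\left(119 - 7295\right) + \left(40 \cdot 6 \cdot 5 + 45\right)\right)}{-26448 + 115} = \frac{-12770 + \left(-7176 + \left(40 \cdot 30 + 45\right)\right)}{-26333} = \left(-12770 + \left(-7176 + \left(1200 + 45\right)\right)\right) \left(- \frac{1}{26333}\right) = \left(-12770 + \left(-7176 + 1245\right)\right) \left(- \frac{1}{26333}\right) = \left(-12770 - 5931\right) \left(- \frac{1}{26333}\right) = \left(-18701\right) \left(- \frac{1}{26333}\right) = \frac{18701}{26333}$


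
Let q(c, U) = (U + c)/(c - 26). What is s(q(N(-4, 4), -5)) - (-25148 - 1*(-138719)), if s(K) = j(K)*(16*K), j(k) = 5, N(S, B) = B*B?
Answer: -113659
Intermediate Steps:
N(S, B) = B²
q(c, U) = (U + c)/(-26 + c)
s(K) = 80*K (s(K) = 5*(16*K) = 80*K)
s(q(N(-4, 4), -5)) - (-25148 - 1*(-138719)) = 80*((-5 + 4²)/(-26 + 4²)) - (-25148 - 1*(-138719)) = 80*((-5 + 16)/(-26 + 16)) - (-25148 + 138719) = 80*(11/(-10)) - 1*113571 = 80*(-⅒*11) - 113571 = 80*(-11/10) - 113571 = -88 - 113571 = -113659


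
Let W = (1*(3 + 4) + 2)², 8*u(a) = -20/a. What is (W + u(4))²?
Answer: 413449/64 ≈ 6460.1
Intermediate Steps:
u(a) = -5/(2*a) (u(a) = (-20/a)/8 = -5/(2*a))
W = 81 (W = (1*7 + 2)² = (7 + 2)² = 9² = 81)
(W + u(4))² = (81 - 5/2/4)² = (81 - 5/2*¼)² = (81 - 5/8)² = (643/8)² = 413449/64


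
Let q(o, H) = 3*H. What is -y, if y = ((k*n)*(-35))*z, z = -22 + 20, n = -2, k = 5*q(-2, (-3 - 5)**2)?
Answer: 134400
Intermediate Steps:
k = 960 (k = 5*(3*(-3 - 5)**2) = 5*(3*(-8)**2) = 5*(3*64) = 5*192 = 960)
z = -2
y = -134400 (y = ((960*(-2))*(-35))*(-2) = -1920*(-35)*(-2) = 67200*(-2) = -134400)
-y = -1*(-134400) = 134400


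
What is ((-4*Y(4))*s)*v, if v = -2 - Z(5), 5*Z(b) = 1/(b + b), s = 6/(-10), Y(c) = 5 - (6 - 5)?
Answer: -2424/125 ≈ -19.392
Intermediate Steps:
Y(c) = 4 (Y(c) = 5 - 1*1 = 5 - 1 = 4)
s = -3/5 (s = 6*(-1/10) = -3/5 ≈ -0.60000)
Z(b) = 1/(10*b) (Z(b) = 1/(5*(b + b)) = 1/(5*((2*b))) = (1/(2*b))/5 = 1/(10*b))
v = -101/50 (v = -2 - 1/(10*5) = -2 - 1*1/50 = -2 - 1/50 = -101/50 ≈ -2.0200)
((-4*Y(4))*s)*v = (-4*4*(-3/5))*(-101/50) = -16*(-3/5)*(-101/50) = (48/5)*(-101/50) = -2424/125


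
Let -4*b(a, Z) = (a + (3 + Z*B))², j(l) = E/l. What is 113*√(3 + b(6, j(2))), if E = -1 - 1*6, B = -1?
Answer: 113*I*√577/4 ≈ 678.59*I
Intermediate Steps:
E = -7 (E = -1 - 6 = -7)
j(l) = -7/l
b(a, Z) = -(3 + a - Z)²/4 (b(a, Z) = -(a + (3 + Z*(-1)))²/4 = -(a + (3 - Z))²/4 = -(3 + a - Z)²/4)
113*√(3 + b(6, j(2))) = 113*√(3 - (3 + 6 - (-7)/2)²/4) = 113*√(3 - (3 + 6 - 1*(-7/2))²/4) = 113*√(3 - (3 + 6 + 7/2)²/4) = 113*√(3 - (25/2)²/4) = 113*√(3 - ¼*625/4) = 113*√(3 - 625/16) = 113*√(-577/16) = 113*(I*√577/4) = 113*I*√577/4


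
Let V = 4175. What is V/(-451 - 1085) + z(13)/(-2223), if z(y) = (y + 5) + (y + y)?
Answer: -3116203/1138176 ≈ -2.7379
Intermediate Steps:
z(y) = 5 + 3*y (z(y) = (5 + y) + 2*y = 5 + 3*y)
V/(-451 - 1085) + z(13)/(-2223) = 4175/(-451 - 1085) + (5 + 3*13)/(-2223) = 4175/(-1536) + (5 + 39)*(-1/2223) = 4175*(-1/1536) + 44*(-1/2223) = -4175/1536 - 44/2223 = -3116203/1138176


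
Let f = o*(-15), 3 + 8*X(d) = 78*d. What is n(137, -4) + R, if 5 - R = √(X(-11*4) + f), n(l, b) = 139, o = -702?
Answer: 144 - √161610/4 ≈ 43.498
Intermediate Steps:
X(d) = -3/8 + 39*d/4 (X(d) = -3/8 + (78*d)/8 = -3/8 + 39*d/4)
f = 10530 (f = -702*(-15) = 10530)
R = 5 - √161610/4 (R = 5 - √((-3/8 + 39*(-11*4)/4) + 10530) = 5 - √((-3/8 + (39/4)*(-44)) + 10530) = 5 - √((-3/8 - 429) + 10530) = 5 - √(-3435/8 + 10530) = 5 - √(80805/8) = 5 - √161610/4 ≈ -95.502)
n(137, -4) + R = 139 + (5 - √161610/4) = 144 - √161610/4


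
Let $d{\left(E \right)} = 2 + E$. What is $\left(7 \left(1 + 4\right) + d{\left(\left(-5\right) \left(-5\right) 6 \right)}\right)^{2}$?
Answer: $34969$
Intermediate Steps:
$\left(7 \left(1 + 4\right) + d{\left(\left(-5\right) \left(-5\right) 6 \right)}\right)^{2} = \left(7 \left(1 + 4\right) + \left(2 + \left(-5\right) \left(-5\right) 6\right)\right)^{2} = \left(7 \cdot 5 + \left(2 + 25 \cdot 6\right)\right)^{2} = \left(35 + \left(2 + 150\right)\right)^{2} = \left(35 + 152\right)^{2} = 187^{2} = 34969$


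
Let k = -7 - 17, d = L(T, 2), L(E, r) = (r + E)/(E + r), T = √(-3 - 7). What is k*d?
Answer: -24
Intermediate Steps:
T = I*√10 (T = √(-10) = I*√10 ≈ 3.1623*I)
L(E, r) = 1 (L(E, r) = (E + r)/(E + r) = 1)
d = 1
k = -24
k*d = -24*1 = -24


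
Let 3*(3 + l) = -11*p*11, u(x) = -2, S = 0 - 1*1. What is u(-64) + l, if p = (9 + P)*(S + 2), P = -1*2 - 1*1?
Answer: -247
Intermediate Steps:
S = -1 (S = 0 - 1 = -1)
P = -3 (P = -2 - 1 = -3)
p = 6 (p = (9 - 3)*(-1 + 2) = 6*1 = 6)
l = -245 (l = -3 + (-11*6*11)/3 = -3 + (-66*11)/3 = -3 + (⅓)*(-726) = -3 - 242 = -245)
u(-64) + l = -2 - 245 = -247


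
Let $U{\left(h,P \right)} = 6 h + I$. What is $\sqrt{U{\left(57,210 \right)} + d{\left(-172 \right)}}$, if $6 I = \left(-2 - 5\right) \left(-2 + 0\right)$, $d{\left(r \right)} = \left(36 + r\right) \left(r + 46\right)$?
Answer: $\frac{229 \sqrt{3}}{3} \approx 132.21$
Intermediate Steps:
$d{\left(r \right)} = \left(36 + r\right) \left(46 + r\right)$
$I = \frac{7}{3}$ ($I = \frac{\left(-2 - 5\right) \left(-2 + 0\right)}{6} = \frac{\left(-7\right) \left(-2\right)}{6} = \frac{1}{6} \cdot 14 = \frac{7}{3} \approx 2.3333$)
$U{\left(h,P \right)} = \frac{7}{3} + 6 h$ ($U{\left(h,P \right)} = 6 h + \frac{7}{3} = \frac{7}{3} + 6 h$)
$\sqrt{U{\left(57,210 \right)} + d{\left(-172 \right)}} = \sqrt{\left(\frac{7}{3} + 6 \cdot 57\right) + \left(1656 + \left(-172\right)^{2} + 82 \left(-172\right)\right)} = \sqrt{\left(\frac{7}{3} + 342\right) + \left(1656 + 29584 - 14104\right)} = \sqrt{\frac{1033}{3} + 17136} = \sqrt{\frac{52441}{3}} = \frac{229 \sqrt{3}}{3}$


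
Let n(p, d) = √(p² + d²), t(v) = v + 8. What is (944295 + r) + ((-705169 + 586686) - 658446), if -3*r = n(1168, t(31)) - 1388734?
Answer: 1890832/3 - √1365745/3 ≈ 6.2989e+5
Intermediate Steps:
t(v) = 8 + v
n(p, d) = √(d² + p²)
r = 1388734/3 - √1365745/3 (r = -(√((8 + 31)² + 1168²) - 1388734)/3 = -(√(39² + 1364224) - 1388734)/3 = -(√(1521 + 1364224) - 1388734)/3 = -(√1365745 - 1388734)/3 = -(-1388734 + √1365745)/3 = 1388734/3 - √1365745/3 ≈ 4.6252e+5)
(944295 + r) + ((-705169 + 586686) - 658446) = (944295 + (1388734/3 - √1365745/3)) + ((-705169 + 586686) - 658446) = (4221619/3 - √1365745/3) + (-118483 - 658446) = (4221619/3 - √1365745/3) - 776929 = 1890832/3 - √1365745/3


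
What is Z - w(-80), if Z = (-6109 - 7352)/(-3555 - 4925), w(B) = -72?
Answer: 624021/8480 ≈ 73.587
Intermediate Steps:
Z = 13461/8480 (Z = -13461/(-8480) = -13461*(-1/8480) = 13461/8480 ≈ 1.5874)
Z - w(-80) = 13461/8480 - 1*(-72) = 13461/8480 + 72 = 624021/8480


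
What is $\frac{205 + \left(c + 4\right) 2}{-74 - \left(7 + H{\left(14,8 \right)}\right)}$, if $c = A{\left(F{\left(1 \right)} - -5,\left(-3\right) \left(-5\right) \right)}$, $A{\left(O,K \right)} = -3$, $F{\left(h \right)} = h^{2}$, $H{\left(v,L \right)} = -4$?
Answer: $- \frac{207}{77} \approx -2.6883$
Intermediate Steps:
$c = -3$
$\frac{205 + \left(c + 4\right) 2}{-74 - \left(7 + H{\left(14,8 \right)}\right)} = \frac{205 + \left(-3 + 4\right) 2}{-74 - 3} = \frac{205 + 1 \cdot 2}{-74 + \left(-7 + 4\right)} = \frac{205 + 2}{-74 - 3} = \frac{207}{-77} = 207 \left(- \frac{1}{77}\right) = - \frac{207}{77}$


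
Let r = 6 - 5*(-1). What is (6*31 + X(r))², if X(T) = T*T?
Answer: 94249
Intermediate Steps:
r = 11 (r = 6 + 5 = 11)
X(T) = T²
(6*31 + X(r))² = (6*31 + 11²)² = (186 + 121)² = 307² = 94249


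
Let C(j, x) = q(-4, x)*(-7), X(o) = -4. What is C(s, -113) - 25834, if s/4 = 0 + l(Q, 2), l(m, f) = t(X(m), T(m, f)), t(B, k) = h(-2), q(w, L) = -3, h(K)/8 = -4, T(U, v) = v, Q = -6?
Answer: -25813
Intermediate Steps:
h(K) = -32 (h(K) = 8*(-4) = -32)
t(B, k) = -32
l(m, f) = -32
s = -128 (s = 4*(0 - 32) = 4*(-32) = -128)
C(j, x) = 21 (C(j, x) = -3*(-7) = 21)
C(s, -113) - 25834 = 21 - 25834 = -25813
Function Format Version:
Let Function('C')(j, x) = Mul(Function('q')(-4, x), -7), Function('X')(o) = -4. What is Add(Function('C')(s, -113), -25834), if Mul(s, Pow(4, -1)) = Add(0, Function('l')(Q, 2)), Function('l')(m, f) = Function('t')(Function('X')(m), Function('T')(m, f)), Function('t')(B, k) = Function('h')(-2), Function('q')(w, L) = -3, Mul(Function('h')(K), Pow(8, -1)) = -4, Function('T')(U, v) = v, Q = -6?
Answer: -25813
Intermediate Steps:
Function('h')(K) = -32 (Function('h')(K) = Mul(8, -4) = -32)
Function('t')(B, k) = -32
Function('l')(m, f) = -32
s = -128 (s = Mul(4, Add(0, -32)) = Mul(4, -32) = -128)
Function('C')(j, x) = 21 (Function('C')(j, x) = Mul(-3, -7) = 21)
Add(Function('C')(s, -113), -25834) = Add(21, -25834) = -25813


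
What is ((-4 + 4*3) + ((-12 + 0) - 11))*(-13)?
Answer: 195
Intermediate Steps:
((-4 + 4*3) + ((-12 + 0) - 11))*(-13) = ((-4 + 12) + (-12 - 11))*(-13) = (8 - 23)*(-13) = -15*(-13) = 195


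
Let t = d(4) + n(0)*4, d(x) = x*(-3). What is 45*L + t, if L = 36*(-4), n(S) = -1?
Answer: -6496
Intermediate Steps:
d(x) = -3*x
t = -16 (t = -3*4 - 1*4 = -12 - 4 = -16)
L = -144
45*L + t = 45*(-144) - 16 = -6480 - 16 = -6496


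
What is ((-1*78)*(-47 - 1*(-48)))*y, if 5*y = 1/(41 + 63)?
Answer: -3/20 ≈ -0.15000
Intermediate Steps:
y = 1/520 (y = 1/(5*(41 + 63)) = (⅕)/104 = (⅕)*(1/104) = 1/520 ≈ 0.0019231)
((-1*78)*(-47 - 1*(-48)))*y = ((-1*78)*(-47 - 1*(-48)))*(1/520) = -78*(-47 + 48)*(1/520) = -78*1*(1/520) = -78*1/520 = -3/20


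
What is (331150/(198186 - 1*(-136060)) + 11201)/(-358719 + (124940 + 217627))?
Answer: -312018383/449895116 ≈ -0.69354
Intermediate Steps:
(331150/(198186 - 1*(-136060)) + 11201)/(-358719 + (124940 + 217627)) = (331150/(198186 + 136060) + 11201)/(-358719 + 342567) = (331150/334246 + 11201)/(-16152) = (331150*(1/334246) + 11201)*(-1/16152) = (165575/167123 + 11201)*(-1/16152) = (1872110298/167123)*(-1/16152) = -312018383/449895116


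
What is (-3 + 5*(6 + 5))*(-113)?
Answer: -5876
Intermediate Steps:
(-3 + 5*(6 + 5))*(-113) = (-3 + 5*11)*(-113) = (-3 + 55)*(-113) = 52*(-113) = -5876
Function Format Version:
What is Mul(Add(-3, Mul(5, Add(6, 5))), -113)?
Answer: -5876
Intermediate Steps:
Mul(Add(-3, Mul(5, Add(6, 5))), -113) = Mul(Add(-3, Mul(5, 11)), -113) = Mul(Add(-3, 55), -113) = Mul(52, -113) = -5876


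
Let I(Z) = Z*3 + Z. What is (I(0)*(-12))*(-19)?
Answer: 0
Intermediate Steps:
I(Z) = 4*Z (I(Z) = 3*Z + Z = 4*Z)
(I(0)*(-12))*(-19) = ((4*0)*(-12))*(-19) = (0*(-12))*(-19) = 0*(-19) = 0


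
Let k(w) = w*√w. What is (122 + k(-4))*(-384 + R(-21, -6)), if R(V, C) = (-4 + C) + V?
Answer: -50630 + 3320*I ≈ -50630.0 + 3320.0*I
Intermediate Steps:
k(w) = w^(3/2)
R(V, C) = -4 + C + V
(122 + k(-4))*(-384 + R(-21, -6)) = (122 + (-4)^(3/2))*(-384 + (-4 - 6 - 21)) = (122 - 8*I)*(-384 - 31) = (122 - 8*I)*(-415) = -50630 + 3320*I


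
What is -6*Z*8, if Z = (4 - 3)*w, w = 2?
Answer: -96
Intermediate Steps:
Z = 2 (Z = (4 - 3)*2 = 1*2 = 2)
-6*Z*8 = -6*2*8 = -12*8 = -96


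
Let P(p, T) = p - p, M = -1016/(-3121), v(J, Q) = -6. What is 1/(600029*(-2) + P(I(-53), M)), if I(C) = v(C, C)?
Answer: -1/1200058 ≈ -8.3329e-7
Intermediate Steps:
I(C) = -6
M = 1016/3121 (M = -1016*(-1/3121) = 1016/3121 ≈ 0.32554)
P(p, T) = 0
1/(600029*(-2) + P(I(-53), M)) = 1/(600029*(-2) + 0) = 1/(-1200058 + 0) = 1/(-1200058) = -1/1200058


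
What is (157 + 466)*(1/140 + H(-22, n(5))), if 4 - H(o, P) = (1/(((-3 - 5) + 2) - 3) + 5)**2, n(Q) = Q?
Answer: -20078311/1620 ≈ -12394.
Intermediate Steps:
H(o, P) = -1612/81 (H(o, P) = 4 - (1/(((-3 - 5) + 2) - 3) + 5)**2 = 4 - (1/((-8 + 2) - 3) + 5)**2 = 4 - (1/(-6 - 3) + 5)**2 = 4 - (1/(-9) + 5)**2 = 4 - (-1/9 + 5)**2 = 4 - (44/9)**2 = 4 - 1*1936/81 = 4 - 1936/81 = -1612/81)
(157 + 466)*(1/140 + H(-22, n(5))) = (157 + 466)*(1/140 - 1612/81) = 623*(1/140 - 1612/81) = 623*(-225599/11340) = -20078311/1620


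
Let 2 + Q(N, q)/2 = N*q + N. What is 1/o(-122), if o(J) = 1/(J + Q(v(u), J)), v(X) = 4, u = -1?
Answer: -1094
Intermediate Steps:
Q(N, q) = -4 + 2*N + 2*N*q (Q(N, q) = -4 + 2*(N*q + N) = -4 + 2*(N + N*q) = -4 + (2*N + 2*N*q) = -4 + 2*N + 2*N*q)
o(J) = 1/(4 + 9*J) (o(J) = 1/(J + (-4 + 2*4 + 2*4*J)) = 1/(J + (-4 + 8 + 8*J)) = 1/(J + (4 + 8*J)) = 1/(4 + 9*J))
1/o(-122) = 1/(1/(4 + 9*(-122))) = 1/(1/(4 - 1098)) = 1/(1/(-1094)) = 1/(-1/1094) = -1094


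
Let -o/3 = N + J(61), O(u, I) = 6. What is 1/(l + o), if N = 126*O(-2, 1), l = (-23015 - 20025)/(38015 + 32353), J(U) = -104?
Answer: -2199/4302589 ≈ -0.00051109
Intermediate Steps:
l = -1345/2199 (l = -43040/70368 = -43040*1/70368 = -1345/2199 ≈ -0.61164)
N = 756 (N = 126*6 = 756)
o = -1956 (o = -3*(756 - 104) = -3*652 = -1956)
1/(l + o) = 1/(-1345/2199 - 1956) = 1/(-4302589/2199) = -2199/4302589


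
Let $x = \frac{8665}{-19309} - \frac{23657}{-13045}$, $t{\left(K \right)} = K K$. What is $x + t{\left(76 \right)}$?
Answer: $\frac{1455236745368}{251885905} \approx 5777.4$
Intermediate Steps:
$t{\left(K \right)} = K^{2}$
$x = \frac{343758088}{251885905}$ ($x = 8665 \left(- \frac{1}{19309}\right) - - \frac{23657}{13045} = - \frac{8665}{19309} + \frac{23657}{13045} = \frac{343758088}{251885905} \approx 1.3647$)
$x + t{\left(76 \right)} = \frac{343758088}{251885905} + 76^{2} = \frac{343758088}{251885905} + 5776 = \frac{1455236745368}{251885905}$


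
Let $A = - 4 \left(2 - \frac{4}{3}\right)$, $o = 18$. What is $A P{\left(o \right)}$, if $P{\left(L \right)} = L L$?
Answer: $-864$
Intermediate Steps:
$P{\left(L \right)} = L^{2}$
$A = - \frac{8}{3}$ ($A = - 4 \left(2 - \frac{4}{3}\right) = \left(-4\right) \frac{2}{3} = - \frac{8}{3} \approx -2.6667$)
$A P{\left(o \right)} = - \frac{8 \cdot 18^{2}}{3} = \left(- \frac{8}{3}\right) 324 = -864$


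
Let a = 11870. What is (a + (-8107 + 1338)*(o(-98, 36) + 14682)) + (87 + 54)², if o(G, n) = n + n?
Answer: -99838075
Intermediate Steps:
o(G, n) = 2*n
(a + (-8107 + 1338)*(o(-98, 36) + 14682)) + (87 + 54)² = (11870 + (-8107 + 1338)*(2*36 + 14682)) + (87 + 54)² = (11870 - 6769*(72 + 14682)) + 141² = (11870 - 6769*14754) + 19881 = (11870 - 99869826) + 19881 = -99857956 + 19881 = -99838075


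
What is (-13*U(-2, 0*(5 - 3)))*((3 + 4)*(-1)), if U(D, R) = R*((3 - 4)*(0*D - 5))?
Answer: 0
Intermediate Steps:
U(D, R) = 5*R (U(D, R) = R*(-(0 - 5)) = R*(-1*(-5)) = R*5 = 5*R)
(-13*U(-2, 0*(5 - 3)))*((3 + 4)*(-1)) = (-65*0*(5 - 3))*((3 + 4)*(-1)) = (-65*0*2)*(7*(-1)) = -65*0*(-7) = -13*0*(-7) = 0*(-7) = 0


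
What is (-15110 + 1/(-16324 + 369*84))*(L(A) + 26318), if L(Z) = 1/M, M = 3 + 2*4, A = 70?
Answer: -9168595408083/23056 ≈ -3.9767e+8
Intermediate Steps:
M = 11 (M = 3 + 8 = 11)
L(Z) = 1/11
(-15110 + 1/(-16324 + 369*84))*(L(A) + 26318) = (-15110 + 1/(-16324 + 369*84))*(1/11 + 26318) = (-15110 + 1/(-16324 + 30996))*(289499/11) = (-15110 + 1/14672)*(289499/11) = -221693919/14672*289499/11 = -9168595408083/23056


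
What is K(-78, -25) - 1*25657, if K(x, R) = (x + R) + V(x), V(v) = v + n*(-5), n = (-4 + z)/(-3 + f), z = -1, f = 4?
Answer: -25813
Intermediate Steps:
n = -5 (n = (-4 - 1)/(-3 + 4) = -5/1 = -5*1 = -5)
V(v) = 25 + v (V(v) = v - 5*(-5) = v + 25 = 25 + v)
K(x, R) = 25 + R + 2*x (K(x, R) = (x + R) + (25 + x) = (R + x) + (25 + x) = 25 + R + 2*x)
K(-78, -25) - 1*25657 = (25 - 25 + 2*(-78)) - 1*25657 = (25 - 25 - 156) - 25657 = -156 - 25657 = -25813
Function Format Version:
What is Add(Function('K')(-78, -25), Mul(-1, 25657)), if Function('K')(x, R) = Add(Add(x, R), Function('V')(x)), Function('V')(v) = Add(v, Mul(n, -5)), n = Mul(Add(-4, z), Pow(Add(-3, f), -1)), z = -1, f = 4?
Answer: -25813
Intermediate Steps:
n = -5 (n = Mul(Add(-4, -1), Pow(Add(-3, 4), -1)) = Mul(-5, Pow(1, -1)) = Mul(-5, 1) = -5)
Function('V')(v) = Add(25, v) (Function('V')(v) = Add(v, Mul(-5, -5)) = Add(v, 25) = Add(25, v))
Function('K')(x, R) = Add(25, R, Mul(2, x)) (Function('K')(x, R) = Add(Add(x, R), Add(25, x)) = Add(Add(R, x), Add(25, x)) = Add(25, R, Mul(2, x)))
Add(Function('K')(-78, -25), Mul(-1, 25657)) = Add(Add(25, -25, Mul(2, -78)), Mul(-1, 25657)) = Add(Add(25, -25, -156), -25657) = Add(-156, -25657) = -25813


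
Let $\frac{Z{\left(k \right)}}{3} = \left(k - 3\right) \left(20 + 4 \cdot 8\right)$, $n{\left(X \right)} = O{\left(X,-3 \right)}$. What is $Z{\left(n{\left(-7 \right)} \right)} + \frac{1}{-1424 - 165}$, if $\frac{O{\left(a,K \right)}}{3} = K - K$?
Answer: $- \frac{743653}{1589} \approx -468.0$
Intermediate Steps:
$O{\left(a,K \right)} = 0$ ($O{\left(a,K \right)} = 3 \left(K - K\right) = 3 \cdot 0 = 0$)
$n{\left(X \right)} = 0$
$Z{\left(k \right)} = -468 + 156 k$ ($Z{\left(k \right)} = 3 \left(k - 3\right) \left(20 + 4 \cdot 8\right) = 3 \left(-3 + k\right) \left(20 + 32\right) = 3 \left(-3 + k\right) 52 = 3 \left(-156 + 52 k\right) = -468 + 156 k$)
$Z{\left(n{\left(-7 \right)} \right)} + \frac{1}{-1424 - 165} = \left(-468 + 156 \cdot 0\right) + \frac{1}{-1424 - 165} = \left(-468 + 0\right) + \frac{1}{-1589} = -468 - \frac{1}{1589} = - \frac{743653}{1589}$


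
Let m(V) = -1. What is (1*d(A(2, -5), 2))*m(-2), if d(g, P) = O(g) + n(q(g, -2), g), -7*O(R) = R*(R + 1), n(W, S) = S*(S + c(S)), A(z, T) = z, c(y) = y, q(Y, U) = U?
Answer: -50/7 ≈ -7.1429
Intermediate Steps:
n(W, S) = 2*S² (n(W, S) = S*(S + S) = S*(2*S) = 2*S²)
O(R) = -R*(1 + R)/7 (O(R) = -R*(R + 1)/7 = -R*(1 + R)/7)
d(g, P) = 2*g² - g*(1 + g)/7 (d(g, P) = -g*(1 + g)/7 + 2*g² = 2*g² - g*(1 + g)/7)
(1*d(A(2, -5), 2))*m(-2) = (1*((⅐)*2*(-1 + 13*2)))*(-1) = (1*((⅐)*2*(-1 + 26)))*(-1) = (1*((⅐)*2*25))*(-1) = (1*(50/7))*(-1) = (50/7)*(-1) = -50/7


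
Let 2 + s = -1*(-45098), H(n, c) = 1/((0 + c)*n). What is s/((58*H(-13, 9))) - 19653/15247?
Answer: -40223924589/442163 ≈ -90971.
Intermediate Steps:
H(n, c) = 1/(c*n)
s = 45096 (s = -2 - 1*(-45098) = -2 + 45098 = 45096)
s/((58*H(-13, 9))) - 19653/15247 = 45096/((58*(1/(9*(-13))))) - 19653/15247 = 45096/((58*((⅑)*(-1/13)))) - 19653*1/15247 = 45096/((58*(-1/117))) - 19653/15247 = 45096/(-58/117) - 19653/15247 = 45096*(-117/58) - 19653/15247 = -2638116/29 - 19653/15247 = -40223924589/442163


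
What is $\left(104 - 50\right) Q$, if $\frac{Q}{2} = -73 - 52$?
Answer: $-13500$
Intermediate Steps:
$Q = -250$ ($Q = 2 \left(-73 - 52\right) = 2 \left(-125\right) = -250$)
$\left(104 - 50\right) Q = \left(104 - 50\right) \left(-250\right) = 54 \left(-250\right) = -13500$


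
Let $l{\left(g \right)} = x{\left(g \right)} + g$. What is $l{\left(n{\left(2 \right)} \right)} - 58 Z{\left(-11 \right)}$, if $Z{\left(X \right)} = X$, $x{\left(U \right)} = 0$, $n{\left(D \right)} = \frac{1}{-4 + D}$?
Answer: $\frac{1275}{2} \approx 637.5$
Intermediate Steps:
$l{\left(g \right)} = g$ ($l{\left(g \right)} = 0 + g = g$)
$l{\left(n{\left(2 \right)} \right)} - 58 Z{\left(-11 \right)} = \frac{1}{-4 + 2} - -638 = \frac{1}{-2} + 638 = - \frac{1}{2} + 638 = \frac{1275}{2}$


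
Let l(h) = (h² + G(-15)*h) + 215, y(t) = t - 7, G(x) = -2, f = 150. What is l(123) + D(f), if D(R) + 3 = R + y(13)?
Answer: 15251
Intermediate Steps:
y(t) = -7 + t
l(h) = 215 + h² - 2*h (l(h) = (h² - 2*h) + 215 = 215 + h² - 2*h)
D(R) = 3 + R (D(R) = -3 + (R + (-7 + 13)) = -3 + (R + 6) = -3 + (6 + R) = 3 + R)
l(123) + D(f) = (215 + 123² - 2*123) + (3 + 150) = (215 + 15129 - 246) + 153 = 15098 + 153 = 15251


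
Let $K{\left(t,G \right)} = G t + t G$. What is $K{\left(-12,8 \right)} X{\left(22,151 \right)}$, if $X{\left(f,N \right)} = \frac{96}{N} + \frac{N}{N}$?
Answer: $- \frac{47424}{151} \approx -314.07$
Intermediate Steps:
$X{\left(f,N \right)} = 1 + \frac{96}{N}$ ($X{\left(f,N \right)} = \frac{96}{N} + 1 = 1 + \frac{96}{N}$)
$K{\left(t,G \right)} = 2 G t$ ($K{\left(t,G \right)} = G t + G t = 2 G t$)
$K{\left(-12,8 \right)} X{\left(22,151 \right)} = 2 \cdot 8 \left(-12\right) \frac{96 + 151}{151} = - 192 \cdot \frac{1}{151} \cdot 247 = \left(-192\right) \frac{247}{151} = - \frac{47424}{151}$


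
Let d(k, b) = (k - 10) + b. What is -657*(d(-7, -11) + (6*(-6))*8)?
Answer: 207612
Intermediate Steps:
d(k, b) = -10 + b + k (d(k, b) = (-10 + k) + b = -10 + b + k)
-657*(d(-7, -11) + (6*(-6))*8) = -657*((-10 - 11 - 7) + (6*(-6))*8) = -657*(-28 - 36*8) = -657*(-28 - 288) = -657*(-316) = 207612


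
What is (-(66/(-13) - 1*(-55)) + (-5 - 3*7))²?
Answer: 974169/169 ≈ 5764.3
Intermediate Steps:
(-(66/(-13) - 1*(-55)) + (-5 - 3*7))² = (-(66*(-1/13) + 55) + (-5 - 21))² = (-(-66/13 + 55) - 26)² = (-1*649/13 - 26)² = (-649/13 - 26)² = (-987/13)² = 974169/169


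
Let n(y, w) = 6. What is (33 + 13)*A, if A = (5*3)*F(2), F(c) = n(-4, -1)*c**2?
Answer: 16560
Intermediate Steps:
F(c) = 6*c**2
A = 360 (A = (5*3)*(6*2**2) = 15*(6*4) = 15*24 = 360)
(33 + 13)*A = (33 + 13)*360 = 46*360 = 16560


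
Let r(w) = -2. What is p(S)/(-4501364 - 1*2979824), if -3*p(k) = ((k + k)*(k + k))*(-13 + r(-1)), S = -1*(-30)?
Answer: -4500/1870297 ≈ -0.0024060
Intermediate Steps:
S = 30
p(k) = 20*k² (p(k) = -(k + k)*(k + k)*(-13 - 2)/3 = -(2*k)*(2*k)*(-15)/3 = -4*k²*(-15)/3 = -(-20)*k² = 20*k²)
p(S)/(-4501364 - 1*2979824) = (20*30²)/(-4501364 - 1*2979824) = (20*900)/(-4501364 - 2979824) = 18000/(-7481188) = 18000*(-1/7481188) = -4500/1870297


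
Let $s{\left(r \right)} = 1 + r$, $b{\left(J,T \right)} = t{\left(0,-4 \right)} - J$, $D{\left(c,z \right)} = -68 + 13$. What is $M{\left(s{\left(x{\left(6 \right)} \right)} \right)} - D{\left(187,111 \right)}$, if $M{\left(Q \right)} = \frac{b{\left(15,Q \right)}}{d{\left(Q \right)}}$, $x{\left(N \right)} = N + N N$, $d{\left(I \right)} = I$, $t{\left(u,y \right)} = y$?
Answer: $\frac{2346}{43} \approx 54.558$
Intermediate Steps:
$D{\left(c,z \right)} = -55$
$b{\left(J,T \right)} = -4 - J$
$x{\left(N \right)} = N + N^{2}$
$M{\left(Q \right)} = - \frac{19}{Q}$ ($M{\left(Q \right)} = \frac{-4 - 15}{Q} = - \frac{19}{Q}$)
$M{\left(s{\left(x{\left(6 \right)} \right)} \right)} - D{\left(187,111 \right)} = - \frac{19}{1 + 6 \left(1 + 6\right)} - -55 = - \frac{19}{1 + 6 \cdot 7} + 55 = - \frac{19}{1 + 42} + 55 = - \frac{19}{43} + 55 = \frac{2346}{43}$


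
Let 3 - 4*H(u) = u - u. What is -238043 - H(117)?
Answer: -952175/4 ≈ -2.3804e+5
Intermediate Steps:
H(u) = ¾ (H(u) = ¾ - (u - u)/4 = ¾ - ¼*0 = ¾ + 0 = ¾)
-238043 - H(117) = -238043 - 1*¾ = -238043 - ¾ = -952175/4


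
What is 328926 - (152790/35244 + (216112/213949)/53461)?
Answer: 2009005268772257833/6107853279126 ≈ 3.2892e+5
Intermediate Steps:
328926 - (152790/35244 + (216112/213949)/53461) = 328926 - (152790*(1/35244) + (216112*(1/213949))*(1/53461)) = 328926 - (2315/534 + (216112/213949)*(1/53461)) = 328926 - (2315/534 + 216112/11437927489) = 328926 - 1*26478917540843/6107853279126 = 328926 - 26478917540843/6107853279126 = 2009005268772257833/6107853279126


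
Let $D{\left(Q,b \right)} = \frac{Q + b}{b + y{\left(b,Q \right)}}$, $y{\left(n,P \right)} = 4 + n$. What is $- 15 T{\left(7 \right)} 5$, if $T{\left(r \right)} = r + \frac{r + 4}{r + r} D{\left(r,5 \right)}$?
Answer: $- \frac{28200}{49} \approx -575.51$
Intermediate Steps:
$D{\left(Q,b \right)} = \frac{Q + b}{4 + 2 b}$ ($D{\left(Q,b \right)} = \frac{Q + b}{b + \left(4 + b\right)} = \frac{Q + b}{4 + 2 b}$)
$T{\left(r \right)} = r + \frac{\left(4 + r\right) \left(\frac{5}{14} + \frac{r}{14}\right)}{2 r}$ ($T{\left(r \right)} = r + \frac{r + 4}{r + r} \frac{r + 5}{2 \left(2 + 5\right)} = r + \frac{4 + r}{2 r} \frac{5 + r}{2 \cdot 7} = r + \left(4 + r\right) \frac{1}{2 r} \frac{1}{2} \cdot \frac{1}{7} \left(5 + r\right) = r + \frac{4 + r}{2 r} \left(\frac{5}{14} + \frac{r}{14}\right) = r + \frac{\left(4 + r\right) \left(\frac{5}{14} + \frac{r}{14}\right)}{2 r}$)
$- 15 T{\left(7 \right)} 5 = - 15 \frac{20 + 9 \cdot 7 + 29 \cdot 7^{2}}{28 \cdot 7} \cdot 5 = - 15 \cdot \frac{1}{28} \cdot \frac{1}{7} \left(20 + 63 + 29 \cdot 49\right) 5 = - 15 \cdot \frac{1}{28} \cdot \frac{1}{7} \left(20 + 63 + 1421\right) 5 = - 15 \cdot \frac{1}{28} \cdot \frac{1}{7} \cdot 1504 \cdot 5 = \left(-15\right) \frac{376}{49} \cdot 5 = \left(- \frac{5640}{49}\right) 5 = - \frac{28200}{49}$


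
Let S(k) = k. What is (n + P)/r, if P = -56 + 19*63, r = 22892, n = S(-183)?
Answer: 479/11446 ≈ 0.041849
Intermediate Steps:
n = -183
P = 1141 (P = -56 + 1197 = 1141)
(n + P)/r = (-183 + 1141)/22892 = 958*(1/22892) = 479/11446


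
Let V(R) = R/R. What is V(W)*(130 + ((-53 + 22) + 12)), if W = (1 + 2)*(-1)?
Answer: 111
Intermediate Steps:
W = -3 (W = 3*(-1) = -3)
V(R) = 1
V(W)*(130 + ((-53 + 22) + 12)) = 1*(130 + ((-53 + 22) + 12)) = 1*(130 + (-31 + 12)) = 1*(130 - 19) = 1*111 = 111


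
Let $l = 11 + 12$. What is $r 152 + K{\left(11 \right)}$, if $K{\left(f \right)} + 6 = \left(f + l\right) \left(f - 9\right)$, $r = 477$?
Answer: $72566$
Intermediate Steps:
$l = 23$
$K{\left(f \right)} = -6 + \left(-9 + f\right) \left(23 + f\right)$ ($K{\left(f \right)} = -6 + \left(f + 23\right) \left(f - 9\right) = -6 + \left(23 + f\right) \left(-9 + f\right) = -6 + \left(-9 + f\right) \left(23 + f\right)$)
$r 152 + K{\left(11 \right)} = 477 \cdot 152 + \left(-213 + 11^{2} + 14 \cdot 11\right) = 72504 + \left(-213 + 121 + 154\right) = 72504 + 62 = 72566$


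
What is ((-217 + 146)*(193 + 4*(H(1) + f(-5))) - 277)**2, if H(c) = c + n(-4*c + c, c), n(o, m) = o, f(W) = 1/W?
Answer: 4459034176/25 ≈ 1.7836e+8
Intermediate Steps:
f(W) = 1/W
H(c) = -2*c (H(c) = c + (-4*c + c) = c - 3*c = -2*c)
((-217 + 146)*(193 + 4*(H(1) + f(-5))) - 277)**2 = ((-217 + 146)*(193 + 4*(-2*1 + 1/(-5))) - 277)**2 = (-71*(193 + 4*(-2 - 1/5)) - 277)**2 = (-71*(193 + 4*(-11/5)) - 277)**2 = (-71*(193 - 44/5) - 277)**2 = (-71*921/5 - 277)**2 = (-65391/5 - 277)**2 = (-66776/5)**2 = 4459034176/25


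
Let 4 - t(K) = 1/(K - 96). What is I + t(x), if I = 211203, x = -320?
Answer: 87862113/416 ≈ 2.1121e+5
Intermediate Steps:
t(K) = 4 - 1/(-96 + K) (t(K) = 4 - 1/(K - 96) = 4 - 1/(-96 + K))
I + t(x) = 211203 + (-385 + 4*(-320))/(-96 - 320) = 211203 + (-385 - 1280)/(-416) = 211203 - 1/416*(-1665) = 211203 + 1665/416 = 87862113/416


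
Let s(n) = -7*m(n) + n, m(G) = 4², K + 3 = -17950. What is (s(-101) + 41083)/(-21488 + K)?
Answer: -40870/39441 ≈ -1.0362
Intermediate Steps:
K = -17953 (K = -3 - 17950 = -17953)
m(G) = 16
s(n) = -112 + n (s(n) = -7*16 + n = -112 + n)
(s(-101) + 41083)/(-21488 + K) = ((-112 - 101) + 41083)/(-21488 - 17953) = (-213 + 41083)/(-39441) = 40870*(-1/39441) = -40870/39441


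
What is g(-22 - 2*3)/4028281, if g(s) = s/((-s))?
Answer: -1/4028281 ≈ -2.4824e-7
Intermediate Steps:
g(s) = -1 (g(s) = s*(-1/s) = -1)
g(-22 - 2*3)/4028281 = -1/4028281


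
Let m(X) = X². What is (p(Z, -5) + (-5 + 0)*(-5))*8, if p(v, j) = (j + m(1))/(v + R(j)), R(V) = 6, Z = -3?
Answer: 568/3 ≈ 189.33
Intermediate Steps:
p(v, j) = (1 + j)/(6 + v) (p(v, j) = (j + 1²)/(v + 6) = (j + 1)/(6 + v) = (1 + j)/(6 + v))
(p(Z, -5) + (-5 + 0)*(-5))*8 = ((1 - 5)/(6 - 3) + (-5 + 0)*(-5))*8 = (-4/3 - 5*(-5))*8 = ((⅓)*(-4) + 25)*8 = (-4/3 + 25)*8 = (71/3)*8 = 568/3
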